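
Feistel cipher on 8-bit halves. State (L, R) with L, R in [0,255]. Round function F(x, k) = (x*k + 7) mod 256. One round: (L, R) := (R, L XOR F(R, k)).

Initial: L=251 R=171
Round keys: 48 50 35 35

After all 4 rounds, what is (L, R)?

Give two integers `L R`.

Round 1 (k=48): L=171 R=236
Round 2 (k=50): L=236 R=180
Round 3 (k=35): L=180 R=79
Round 4 (k=35): L=79 R=96

Answer: 79 96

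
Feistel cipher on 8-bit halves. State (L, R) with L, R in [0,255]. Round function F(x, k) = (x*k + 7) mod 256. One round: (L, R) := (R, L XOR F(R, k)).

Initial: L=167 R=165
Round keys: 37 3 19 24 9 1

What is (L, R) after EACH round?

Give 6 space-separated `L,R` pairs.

Answer: 165,71 71,121 121,69 69,6 6,120 120,121

Derivation:
Round 1 (k=37): L=165 R=71
Round 2 (k=3): L=71 R=121
Round 3 (k=19): L=121 R=69
Round 4 (k=24): L=69 R=6
Round 5 (k=9): L=6 R=120
Round 6 (k=1): L=120 R=121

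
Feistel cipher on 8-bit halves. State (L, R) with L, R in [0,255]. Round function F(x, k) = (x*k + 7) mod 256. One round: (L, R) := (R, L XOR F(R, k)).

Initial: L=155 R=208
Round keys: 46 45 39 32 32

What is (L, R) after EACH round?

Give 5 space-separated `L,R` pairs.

Answer: 208,252 252,131 131,0 0,132 132,135

Derivation:
Round 1 (k=46): L=208 R=252
Round 2 (k=45): L=252 R=131
Round 3 (k=39): L=131 R=0
Round 4 (k=32): L=0 R=132
Round 5 (k=32): L=132 R=135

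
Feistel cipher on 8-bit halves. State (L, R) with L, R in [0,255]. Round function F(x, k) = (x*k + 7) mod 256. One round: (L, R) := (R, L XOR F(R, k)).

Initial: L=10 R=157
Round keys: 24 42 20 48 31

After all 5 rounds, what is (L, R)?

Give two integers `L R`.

Round 1 (k=24): L=157 R=181
Round 2 (k=42): L=181 R=36
Round 3 (k=20): L=36 R=98
Round 4 (k=48): L=98 R=67
Round 5 (k=31): L=67 R=70

Answer: 67 70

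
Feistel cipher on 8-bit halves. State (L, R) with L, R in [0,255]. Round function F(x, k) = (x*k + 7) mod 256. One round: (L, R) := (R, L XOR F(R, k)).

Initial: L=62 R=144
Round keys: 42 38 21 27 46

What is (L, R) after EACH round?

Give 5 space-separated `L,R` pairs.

Round 1 (k=42): L=144 R=153
Round 2 (k=38): L=153 R=45
Round 3 (k=21): L=45 R=33
Round 4 (k=27): L=33 R=175
Round 5 (k=46): L=175 R=88

Answer: 144,153 153,45 45,33 33,175 175,88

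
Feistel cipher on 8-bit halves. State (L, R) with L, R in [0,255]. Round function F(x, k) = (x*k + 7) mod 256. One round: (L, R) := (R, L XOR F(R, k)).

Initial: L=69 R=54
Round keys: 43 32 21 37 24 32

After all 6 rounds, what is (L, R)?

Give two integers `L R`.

Answer: 71 65

Derivation:
Round 1 (k=43): L=54 R=92
Round 2 (k=32): L=92 R=177
Round 3 (k=21): L=177 R=208
Round 4 (k=37): L=208 R=166
Round 5 (k=24): L=166 R=71
Round 6 (k=32): L=71 R=65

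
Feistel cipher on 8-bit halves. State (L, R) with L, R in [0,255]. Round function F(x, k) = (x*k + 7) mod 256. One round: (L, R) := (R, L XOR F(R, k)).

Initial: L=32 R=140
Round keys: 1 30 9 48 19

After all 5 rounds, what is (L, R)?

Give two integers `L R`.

Answer: 90 250

Derivation:
Round 1 (k=1): L=140 R=179
Round 2 (k=30): L=179 R=141
Round 3 (k=9): L=141 R=79
Round 4 (k=48): L=79 R=90
Round 5 (k=19): L=90 R=250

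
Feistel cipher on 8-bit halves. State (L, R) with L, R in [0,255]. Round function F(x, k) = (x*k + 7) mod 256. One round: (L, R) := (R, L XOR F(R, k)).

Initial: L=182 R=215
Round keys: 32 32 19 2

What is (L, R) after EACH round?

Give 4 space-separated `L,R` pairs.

Round 1 (k=32): L=215 R=81
Round 2 (k=32): L=81 R=240
Round 3 (k=19): L=240 R=134
Round 4 (k=2): L=134 R=227

Answer: 215,81 81,240 240,134 134,227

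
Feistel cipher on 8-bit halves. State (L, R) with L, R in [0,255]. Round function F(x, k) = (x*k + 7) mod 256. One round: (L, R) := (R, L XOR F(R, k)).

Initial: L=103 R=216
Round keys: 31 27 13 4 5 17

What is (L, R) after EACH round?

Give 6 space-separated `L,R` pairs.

Answer: 216,72 72,71 71,234 234,232 232,101 101,84

Derivation:
Round 1 (k=31): L=216 R=72
Round 2 (k=27): L=72 R=71
Round 3 (k=13): L=71 R=234
Round 4 (k=4): L=234 R=232
Round 5 (k=5): L=232 R=101
Round 6 (k=17): L=101 R=84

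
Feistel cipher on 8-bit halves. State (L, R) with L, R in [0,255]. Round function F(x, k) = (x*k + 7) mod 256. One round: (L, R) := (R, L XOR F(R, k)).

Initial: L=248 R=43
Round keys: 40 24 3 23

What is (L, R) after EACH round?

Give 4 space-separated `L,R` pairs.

Answer: 43,71 71,132 132,212 212,151

Derivation:
Round 1 (k=40): L=43 R=71
Round 2 (k=24): L=71 R=132
Round 3 (k=3): L=132 R=212
Round 4 (k=23): L=212 R=151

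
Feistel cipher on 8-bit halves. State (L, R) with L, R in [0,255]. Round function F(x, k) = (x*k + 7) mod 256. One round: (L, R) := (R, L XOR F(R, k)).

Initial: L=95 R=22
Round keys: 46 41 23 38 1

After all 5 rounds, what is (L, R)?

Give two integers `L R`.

Round 1 (k=46): L=22 R=164
Round 2 (k=41): L=164 R=93
Round 3 (k=23): L=93 R=198
Round 4 (k=38): L=198 R=54
Round 5 (k=1): L=54 R=251

Answer: 54 251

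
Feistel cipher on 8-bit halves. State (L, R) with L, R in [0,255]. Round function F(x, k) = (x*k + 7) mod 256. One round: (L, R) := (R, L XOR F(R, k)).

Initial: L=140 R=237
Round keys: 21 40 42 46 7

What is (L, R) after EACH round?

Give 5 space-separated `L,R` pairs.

Answer: 237,244 244,202 202,223 223,211 211,19

Derivation:
Round 1 (k=21): L=237 R=244
Round 2 (k=40): L=244 R=202
Round 3 (k=42): L=202 R=223
Round 4 (k=46): L=223 R=211
Round 5 (k=7): L=211 R=19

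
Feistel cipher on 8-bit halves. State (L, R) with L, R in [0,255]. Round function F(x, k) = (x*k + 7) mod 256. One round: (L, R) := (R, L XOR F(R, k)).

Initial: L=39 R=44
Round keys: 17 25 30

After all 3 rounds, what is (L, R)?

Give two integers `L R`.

Answer: 151 109

Derivation:
Round 1 (k=17): L=44 R=212
Round 2 (k=25): L=212 R=151
Round 3 (k=30): L=151 R=109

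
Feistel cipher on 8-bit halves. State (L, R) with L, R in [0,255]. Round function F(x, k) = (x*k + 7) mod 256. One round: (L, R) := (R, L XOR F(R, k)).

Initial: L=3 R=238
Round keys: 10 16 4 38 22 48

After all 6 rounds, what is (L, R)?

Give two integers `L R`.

Round 1 (k=10): L=238 R=80
Round 2 (k=16): L=80 R=233
Round 3 (k=4): L=233 R=251
Round 4 (k=38): L=251 R=160
Round 5 (k=22): L=160 R=60
Round 6 (k=48): L=60 R=231

Answer: 60 231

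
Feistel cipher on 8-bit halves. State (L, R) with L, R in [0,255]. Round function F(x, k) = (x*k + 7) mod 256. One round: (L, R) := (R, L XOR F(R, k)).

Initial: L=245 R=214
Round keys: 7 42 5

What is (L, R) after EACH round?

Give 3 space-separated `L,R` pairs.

Answer: 214,20 20,153 153,16

Derivation:
Round 1 (k=7): L=214 R=20
Round 2 (k=42): L=20 R=153
Round 3 (k=5): L=153 R=16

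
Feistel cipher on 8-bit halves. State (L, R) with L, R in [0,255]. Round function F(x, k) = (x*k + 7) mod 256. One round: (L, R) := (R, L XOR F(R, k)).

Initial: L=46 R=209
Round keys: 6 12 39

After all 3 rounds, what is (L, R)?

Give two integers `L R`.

Round 1 (k=6): L=209 R=195
Round 2 (k=12): L=195 R=250
Round 3 (k=39): L=250 R=222

Answer: 250 222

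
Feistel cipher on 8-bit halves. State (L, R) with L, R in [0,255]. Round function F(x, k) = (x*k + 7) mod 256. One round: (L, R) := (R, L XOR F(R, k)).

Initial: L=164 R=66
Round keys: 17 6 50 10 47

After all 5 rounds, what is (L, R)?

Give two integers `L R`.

Answer: 64 143

Derivation:
Round 1 (k=17): L=66 R=205
Round 2 (k=6): L=205 R=151
Round 3 (k=50): L=151 R=72
Round 4 (k=10): L=72 R=64
Round 5 (k=47): L=64 R=143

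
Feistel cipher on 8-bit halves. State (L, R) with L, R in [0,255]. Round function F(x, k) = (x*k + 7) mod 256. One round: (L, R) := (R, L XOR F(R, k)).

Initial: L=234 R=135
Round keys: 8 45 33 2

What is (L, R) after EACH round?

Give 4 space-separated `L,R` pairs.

Answer: 135,213 213,255 255,51 51,146

Derivation:
Round 1 (k=8): L=135 R=213
Round 2 (k=45): L=213 R=255
Round 3 (k=33): L=255 R=51
Round 4 (k=2): L=51 R=146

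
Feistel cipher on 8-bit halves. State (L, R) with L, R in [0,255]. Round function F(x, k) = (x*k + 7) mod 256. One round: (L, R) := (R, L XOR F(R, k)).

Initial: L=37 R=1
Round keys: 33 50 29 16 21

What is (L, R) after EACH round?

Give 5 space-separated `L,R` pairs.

Round 1 (k=33): L=1 R=13
Round 2 (k=50): L=13 R=144
Round 3 (k=29): L=144 R=90
Round 4 (k=16): L=90 R=55
Round 5 (k=21): L=55 R=208

Answer: 1,13 13,144 144,90 90,55 55,208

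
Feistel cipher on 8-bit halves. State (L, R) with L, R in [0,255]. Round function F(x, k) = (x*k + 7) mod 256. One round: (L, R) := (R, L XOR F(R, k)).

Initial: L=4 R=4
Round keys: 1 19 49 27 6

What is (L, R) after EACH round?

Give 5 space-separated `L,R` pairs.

Answer: 4,15 15,32 32,40 40,31 31,233

Derivation:
Round 1 (k=1): L=4 R=15
Round 2 (k=19): L=15 R=32
Round 3 (k=49): L=32 R=40
Round 4 (k=27): L=40 R=31
Round 5 (k=6): L=31 R=233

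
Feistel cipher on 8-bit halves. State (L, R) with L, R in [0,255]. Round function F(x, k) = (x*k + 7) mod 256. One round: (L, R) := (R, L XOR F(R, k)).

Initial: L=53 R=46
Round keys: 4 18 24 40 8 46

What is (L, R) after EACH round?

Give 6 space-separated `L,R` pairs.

Answer: 46,138 138,149 149,117 117,218 218,162 162,249

Derivation:
Round 1 (k=4): L=46 R=138
Round 2 (k=18): L=138 R=149
Round 3 (k=24): L=149 R=117
Round 4 (k=40): L=117 R=218
Round 5 (k=8): L=218 R=162
Round 6 (k=46): L=162 R=249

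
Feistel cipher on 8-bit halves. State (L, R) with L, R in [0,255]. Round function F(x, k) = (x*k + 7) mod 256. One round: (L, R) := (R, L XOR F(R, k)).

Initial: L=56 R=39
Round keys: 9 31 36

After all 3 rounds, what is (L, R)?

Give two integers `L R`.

Answer: 78 161

Derivation:
Round 1 (k=9): L=39 R=94
Round 2 (k=31): L=94 R=78
Round 3 (k=36): L=78 R=161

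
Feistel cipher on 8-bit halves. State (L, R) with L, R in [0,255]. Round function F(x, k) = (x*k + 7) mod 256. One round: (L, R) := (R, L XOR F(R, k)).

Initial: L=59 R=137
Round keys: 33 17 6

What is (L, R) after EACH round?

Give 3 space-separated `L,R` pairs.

Round 1 (k=33): L=137 R=139
Round 2 (k=17): L=139 R=203
Round 3 (k=6): L=203 R=66

Answer: 137,139 139,203 203,66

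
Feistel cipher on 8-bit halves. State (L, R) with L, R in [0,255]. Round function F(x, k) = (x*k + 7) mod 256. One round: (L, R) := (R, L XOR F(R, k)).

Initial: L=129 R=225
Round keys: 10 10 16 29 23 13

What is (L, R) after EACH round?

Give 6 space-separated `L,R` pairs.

Round 1 (k=10): L=225 R=80
Round 2 (k=10): L=80 R=198
Round 3 (k=16): L=198 R=55
Round 4 (k=29): L=55 R=132
Round 5 (k=23): L=132 R=212
Round 6 (k=13): L=212 R=79

Answer: 225,80 80,198 198,55 55,132 132,212 212,79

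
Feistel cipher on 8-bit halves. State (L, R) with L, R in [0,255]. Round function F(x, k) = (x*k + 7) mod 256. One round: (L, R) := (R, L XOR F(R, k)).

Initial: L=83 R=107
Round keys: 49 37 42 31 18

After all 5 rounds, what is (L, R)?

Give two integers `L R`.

Round 1 (k=49): L=107 R=209
Round 2 (k=37): L=209 R=87
Round 3 (k=42): L=87 R=156
Round 4 (k=31): L=156 R=188
Round 5 (k=18): L=188 R=163

Answer: 188 163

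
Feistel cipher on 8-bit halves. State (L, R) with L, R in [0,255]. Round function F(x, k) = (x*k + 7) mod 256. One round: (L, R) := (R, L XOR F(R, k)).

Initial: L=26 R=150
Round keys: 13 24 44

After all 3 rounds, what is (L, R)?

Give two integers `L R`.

Answer: 121 108

Derivation:
Round 1 (k=13): L=150 R=191
Round 2 (k=24): L=191 R=121
Round 3 (k=44): L=121 R=108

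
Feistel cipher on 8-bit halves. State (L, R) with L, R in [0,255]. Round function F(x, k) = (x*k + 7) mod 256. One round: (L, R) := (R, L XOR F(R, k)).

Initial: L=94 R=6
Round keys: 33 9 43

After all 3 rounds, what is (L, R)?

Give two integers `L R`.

Round 1 (k=33): L=6 R=147
Round 2 (k=9): L=147 R=52
Round 3 (k=43): L=52 R=80

Answer: 52 80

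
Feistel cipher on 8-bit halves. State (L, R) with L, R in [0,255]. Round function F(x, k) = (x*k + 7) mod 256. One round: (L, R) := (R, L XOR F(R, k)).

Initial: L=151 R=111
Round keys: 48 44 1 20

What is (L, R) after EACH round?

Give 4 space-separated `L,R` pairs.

Answer: 111,64 64,104 104,47 47,219

Derivation:
Round 1 (k=48): L=111 R=64
Round 2 (k=44): L=64 R=104
Round 3 (k=1): L=104 R=47
Round 4 (k=20): L=47 R=219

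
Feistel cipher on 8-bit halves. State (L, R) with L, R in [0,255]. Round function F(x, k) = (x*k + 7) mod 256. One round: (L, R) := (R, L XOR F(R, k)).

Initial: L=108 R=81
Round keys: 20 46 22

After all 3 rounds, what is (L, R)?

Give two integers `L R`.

Round 1 (k=20): L=81 R=55
Round 2 (k=46): L=55 R=184
Round 3 (k=22): L=184 R=224

Answer: 184 224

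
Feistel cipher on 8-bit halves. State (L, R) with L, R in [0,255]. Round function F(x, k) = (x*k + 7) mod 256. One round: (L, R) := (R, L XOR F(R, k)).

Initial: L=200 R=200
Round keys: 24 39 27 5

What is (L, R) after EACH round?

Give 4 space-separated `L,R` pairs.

Round 1 (k=24): L=200 R=15
Round 2 (k=39): L=15 R=152
Round 3 (k=27): L=152 R=0
Round 4 (k=5): L=0 R=159

Answer: 200,15 15,152 152,0 0,159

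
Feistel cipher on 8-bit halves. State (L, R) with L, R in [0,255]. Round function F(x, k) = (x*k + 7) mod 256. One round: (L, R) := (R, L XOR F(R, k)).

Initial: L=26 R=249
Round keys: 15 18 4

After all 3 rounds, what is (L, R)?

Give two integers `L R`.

Answer: 182 91

Derivation:
Round 1 (k=15): L=249 R=132
Round 2 (k=18): L=132 R=182
Round 3 (k=4): L=182 R=91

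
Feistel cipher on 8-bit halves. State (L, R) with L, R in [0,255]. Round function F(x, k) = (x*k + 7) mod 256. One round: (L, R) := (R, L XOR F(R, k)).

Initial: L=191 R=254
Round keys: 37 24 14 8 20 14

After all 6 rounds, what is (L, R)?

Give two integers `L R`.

Answer: 56 225

Derivation:
Round 1 (k=37): L=254 R=2
Round 2 (k=24): L=2 R=201
Round 3 (k=14): L=201 R=7
Round 4 (k=8): L=7 R=246
Round 5 (k=20): L=246 R=56
Round 6 (k=14): L=56 R=225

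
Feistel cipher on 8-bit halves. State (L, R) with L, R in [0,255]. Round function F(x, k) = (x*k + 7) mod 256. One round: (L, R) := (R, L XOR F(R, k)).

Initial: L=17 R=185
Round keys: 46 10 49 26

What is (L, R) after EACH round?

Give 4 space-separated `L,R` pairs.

Answer: 185,84 84,246 246,73 73,135

Derivation:
Round 1 (k=46): L=185 R=84
Round 2 (k=10): L=84 R=246
Round 3 (k=49): L=246 R=73
Round 4 (k=26): L=73 R=135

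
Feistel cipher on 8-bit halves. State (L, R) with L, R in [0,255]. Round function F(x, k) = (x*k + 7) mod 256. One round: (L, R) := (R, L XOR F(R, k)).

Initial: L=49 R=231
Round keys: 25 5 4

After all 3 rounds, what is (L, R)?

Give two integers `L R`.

Round 1 (k=25): L=231 R=167
Round 2 (k=5): L=167 R=173
Round 3 (k=4): L=173 R=28

Answer: 173 28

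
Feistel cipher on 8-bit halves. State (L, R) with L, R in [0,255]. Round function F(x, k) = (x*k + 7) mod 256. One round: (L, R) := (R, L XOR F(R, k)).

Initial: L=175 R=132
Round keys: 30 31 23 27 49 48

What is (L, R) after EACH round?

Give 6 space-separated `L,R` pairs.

Round 1 (k=30): L=132 R=208
Round 2 (k=31): L=208 R=179
Round 3 (k=23): L=179 R=204
Round 4 (k=27): L=204 R=56
Round 5 (k=49): L=56 R=115
Round 6 (k=48): L=115 R=175

Answer: 132,208 208,179 179,204 204,56 56,115 115,175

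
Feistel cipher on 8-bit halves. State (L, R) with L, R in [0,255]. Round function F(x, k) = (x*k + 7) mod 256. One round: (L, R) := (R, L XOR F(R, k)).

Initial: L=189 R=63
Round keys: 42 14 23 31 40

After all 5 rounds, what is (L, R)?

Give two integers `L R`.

Round 1 (k=42): L=63 R=224
Round 2 (k=14): L=224 R=120
Round 3 (k=23): L=120 R=47
Round 4 (k=31): L=47 R=192
Round 5 (k=40): L=192 R=40

Answer: 192 40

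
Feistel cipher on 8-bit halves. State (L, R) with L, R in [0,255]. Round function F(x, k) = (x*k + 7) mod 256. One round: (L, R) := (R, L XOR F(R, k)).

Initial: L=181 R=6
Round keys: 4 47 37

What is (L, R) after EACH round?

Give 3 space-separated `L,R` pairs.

Round 1 (k=4): L=6 R=170
Round 2 (k=47): L=170 R=59
Round 3 (k=37): L=59 R=36

Answer: 6,170 170,59 59,36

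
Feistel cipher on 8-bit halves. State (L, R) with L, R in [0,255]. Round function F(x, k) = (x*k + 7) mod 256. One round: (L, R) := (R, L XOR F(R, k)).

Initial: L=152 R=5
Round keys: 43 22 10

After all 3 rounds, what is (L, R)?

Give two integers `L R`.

Answer: 14 213

Derivation:
Round 1 (k=43): L=5 R=70
Round 2 (k=22): L=70 R=14
Round 3 (k=10): L=14 R=213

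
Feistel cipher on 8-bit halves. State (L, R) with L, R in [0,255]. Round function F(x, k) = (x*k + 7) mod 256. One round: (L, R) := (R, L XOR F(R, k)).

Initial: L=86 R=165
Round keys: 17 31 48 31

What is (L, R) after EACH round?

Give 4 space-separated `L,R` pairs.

Round 1 (k=17): L=165 R=170
Round 2 (k=31): L=170 R=56
Round 3 (k=48): L=56 R=45
Round 4 (k=31): L=45 R=66

Answer: 165,170 170,56 56,45 45,66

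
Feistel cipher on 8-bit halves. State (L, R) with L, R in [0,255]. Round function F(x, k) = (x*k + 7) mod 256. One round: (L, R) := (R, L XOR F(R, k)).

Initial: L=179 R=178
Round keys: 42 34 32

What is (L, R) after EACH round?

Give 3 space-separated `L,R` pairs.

Answer: 178,136 136,165 165,47

Derivation:
Round 1 (k=42): L=178 R=136
Round 2 (k=34): L=136 R=165
Round 3 (k=32): L=165 R=47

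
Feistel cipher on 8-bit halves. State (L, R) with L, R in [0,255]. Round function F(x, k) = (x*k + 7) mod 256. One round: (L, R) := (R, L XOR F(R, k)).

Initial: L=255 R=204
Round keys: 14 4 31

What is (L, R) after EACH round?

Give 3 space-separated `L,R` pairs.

Round 1 (k=14): L=204 R=208
Round 2 (k=4): L=208 R=139
Round 3 (k=31): L=139 R=12

Answer: 204,208 208,139 139,12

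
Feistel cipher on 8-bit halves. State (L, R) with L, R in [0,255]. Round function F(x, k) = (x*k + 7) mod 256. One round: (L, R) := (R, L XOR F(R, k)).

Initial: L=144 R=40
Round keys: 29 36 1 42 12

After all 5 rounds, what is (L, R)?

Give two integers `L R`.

Round 1 (k=29): L=40 R=31
Round 2 (k=36): L=31 R=75
Round 3 (k=1): L=75 R=77
Round 4 (k=42): L=77 R=226
Round 5 (k=12): L=226 R=210

Answer: 226 210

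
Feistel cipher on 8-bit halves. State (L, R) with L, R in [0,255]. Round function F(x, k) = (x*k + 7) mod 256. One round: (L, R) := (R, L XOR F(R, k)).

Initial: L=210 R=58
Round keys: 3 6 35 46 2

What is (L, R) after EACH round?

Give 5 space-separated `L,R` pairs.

Answer: 58,103 103,75 75,47 47,50 50,68

Derivation:
Round 1 (k=3): L=58 R=103
Round 2 (k=6): L=103 R=75
Round 3 (k=35): L=75 R=47
Round 4 (k=46): L=47 R=50
Round 5 (k=2): L=50 R=68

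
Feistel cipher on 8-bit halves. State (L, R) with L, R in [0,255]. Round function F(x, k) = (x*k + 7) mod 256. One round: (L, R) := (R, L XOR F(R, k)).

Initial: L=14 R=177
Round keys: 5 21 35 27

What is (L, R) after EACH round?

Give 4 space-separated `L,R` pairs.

Answer: 177,114 114,208 208,5 5,94

Derivation:
Round 1 (k=5): L=177 R=114
Round 2 (k=21): L=114 R=208
Round 3 (k=35): L=208 R=5
Round 4 (k=27): L=5 R=94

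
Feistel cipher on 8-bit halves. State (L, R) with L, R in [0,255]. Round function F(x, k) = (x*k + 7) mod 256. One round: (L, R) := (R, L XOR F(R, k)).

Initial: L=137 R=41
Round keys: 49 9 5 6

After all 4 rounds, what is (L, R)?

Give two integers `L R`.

Round 1 (k=49): L=41 R=105
Round 2 (k=9): L=105 R=145
Round 3 (k=5): L=145 R=181
Round 4 (k=6): L=181 R=212

Answer: 181 212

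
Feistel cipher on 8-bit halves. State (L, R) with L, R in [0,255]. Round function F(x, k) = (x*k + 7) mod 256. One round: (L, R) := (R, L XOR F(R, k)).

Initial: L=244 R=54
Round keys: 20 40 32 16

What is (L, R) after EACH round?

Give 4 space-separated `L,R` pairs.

Answer: 54,203 203,137 137,236 236,78

Derivation:
Round 1 (k=20): L=54 R=203
Round 2 (k=40): L=203 R=137
Round 3 (k=32): L=137 R=236
Round 4 (k=16): L=236 R=78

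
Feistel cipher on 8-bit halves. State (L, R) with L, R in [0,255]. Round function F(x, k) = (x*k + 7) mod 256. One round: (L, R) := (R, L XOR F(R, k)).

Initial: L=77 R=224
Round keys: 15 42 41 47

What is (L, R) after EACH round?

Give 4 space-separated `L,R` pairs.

Round 1 (k=15): L=224 R=106
Round 2 (k=42): L=106 R=139
Round 3 (k=41): L=139 R=32
Round 4 (k=47): L=32 R=108

Answer: 224,106 106,139 139,32 32,108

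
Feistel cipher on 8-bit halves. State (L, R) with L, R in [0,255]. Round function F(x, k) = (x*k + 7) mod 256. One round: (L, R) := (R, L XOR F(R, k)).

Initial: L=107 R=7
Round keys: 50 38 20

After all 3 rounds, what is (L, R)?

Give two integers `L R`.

Answer: 28 57

Derivation:
Round 1 (k=50): L=7 R=14
Round 2 (k=38): L=14 R=28
Round 3 (k=20): L=28 R=57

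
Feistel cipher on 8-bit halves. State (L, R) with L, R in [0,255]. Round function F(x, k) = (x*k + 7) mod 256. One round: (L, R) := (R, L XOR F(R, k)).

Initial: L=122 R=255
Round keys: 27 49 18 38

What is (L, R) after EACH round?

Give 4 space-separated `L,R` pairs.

Round 1 (k=27): L=255 R=150
Round 2 (k=49): L=150 R=66
Round 3 (k=18): L=66 R=61
Round 4 (k=38): L=61 R=87

Answer: 255,150 150,66 66,61 61,87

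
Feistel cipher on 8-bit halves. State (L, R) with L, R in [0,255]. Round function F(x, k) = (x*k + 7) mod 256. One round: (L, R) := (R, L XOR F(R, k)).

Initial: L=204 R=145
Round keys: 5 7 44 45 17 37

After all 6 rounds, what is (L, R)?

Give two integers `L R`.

Answer: 124 239

Derivation:
Round 1 (k=5): L=145 R=16
Round 2 (k=7): L=16 R=230
Round 3 (k=44): L=230 R=159
Round 4 (k=45): L=159 R=28
Round 5 (k=17): L=28 R=124
Round 6 (k=37): L=124 R=239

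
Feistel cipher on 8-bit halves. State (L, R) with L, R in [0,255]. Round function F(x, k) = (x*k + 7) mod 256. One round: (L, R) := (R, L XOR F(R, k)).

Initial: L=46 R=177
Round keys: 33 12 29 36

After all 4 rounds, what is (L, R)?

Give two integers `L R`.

Answer: 251 109

Derivation:
Round 1 (k=33): L=177 R=246
Round 2 (k=12): L=246 R=62
Round 3 (k=29): L=62 R=251
Round 4 (k=36): L=251 R=109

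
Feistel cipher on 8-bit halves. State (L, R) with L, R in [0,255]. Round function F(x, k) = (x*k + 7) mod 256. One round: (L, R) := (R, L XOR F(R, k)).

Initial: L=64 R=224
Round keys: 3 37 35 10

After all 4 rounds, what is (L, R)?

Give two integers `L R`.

Round 1 (k=3): L=224 R=231
Round 2 (k=37): L=231 R=138
Round 3 (k=35): L=138 R=2
Round 4 (k=10): L=2 R=145

Answer: 2 145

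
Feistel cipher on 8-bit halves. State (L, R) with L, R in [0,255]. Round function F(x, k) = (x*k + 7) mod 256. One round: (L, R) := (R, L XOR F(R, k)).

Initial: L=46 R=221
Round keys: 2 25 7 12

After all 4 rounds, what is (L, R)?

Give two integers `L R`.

Answer: 115 232

Derivation:
Round 1 (k=2): L=221 R=239
Round 2 (k=25): L=239 R=131
Round 3 (k=7): L=131 R=115
Round 4 (k=12): L=115 R=232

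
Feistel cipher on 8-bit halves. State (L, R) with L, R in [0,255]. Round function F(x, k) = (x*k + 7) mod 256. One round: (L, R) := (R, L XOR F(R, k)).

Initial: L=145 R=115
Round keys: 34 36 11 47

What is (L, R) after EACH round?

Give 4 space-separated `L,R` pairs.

Answer: 115,220 220,132 132,111 111,236

Derivation:
Round 1 (k=34): L=115 R=220
Round 2 (k=36): L=220 R=132
Round 3 (k=11): L=132 R=111
Round 4 (k=47): L=111 R=236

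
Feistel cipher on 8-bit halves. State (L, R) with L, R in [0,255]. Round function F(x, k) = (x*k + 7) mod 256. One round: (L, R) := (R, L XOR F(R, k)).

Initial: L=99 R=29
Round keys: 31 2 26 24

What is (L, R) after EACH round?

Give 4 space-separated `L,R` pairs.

Answer: 29,233 233,196 196,6 6,83

Derivation:
Round 1 (k=31): L=29 R=233
Round 2 (k=2): L=233 R=196
Round 3 (k=26): L=196 R=6
Round 4 (k=24): L=6 R=83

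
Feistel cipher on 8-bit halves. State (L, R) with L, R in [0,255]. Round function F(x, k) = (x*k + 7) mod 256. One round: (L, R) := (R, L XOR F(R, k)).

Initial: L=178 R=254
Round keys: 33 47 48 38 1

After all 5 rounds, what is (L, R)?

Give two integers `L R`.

Round 1 (k=33): L=254 R=119
Round 2 (k=47): L=119 R=30
Round 3 (k=48): L=30 R=208
Round 4 (k=38): L=208 R=249
Round 5 (k=1): L=249 R=208

Answer: 249 208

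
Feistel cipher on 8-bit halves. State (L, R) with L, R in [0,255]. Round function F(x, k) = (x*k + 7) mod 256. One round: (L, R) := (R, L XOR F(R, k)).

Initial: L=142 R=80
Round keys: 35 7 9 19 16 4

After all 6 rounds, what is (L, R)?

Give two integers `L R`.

Round 1 (k=35): L=80 R=121
Round 2 (k=7): L=121 R=6
Round 3 (k=9): L=6 R=68
Round 4 (k=19): L=68 R=21
Round 5 (k=16): L=21 R=19
Round 6 (k=4): L=19 R=70

Answer: 19 70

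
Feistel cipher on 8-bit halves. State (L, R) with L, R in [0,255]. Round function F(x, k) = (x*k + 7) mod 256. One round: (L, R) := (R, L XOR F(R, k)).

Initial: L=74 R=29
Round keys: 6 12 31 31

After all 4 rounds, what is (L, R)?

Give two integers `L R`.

Answer: 30 79

Derivation:
Round 1 (k=6): L=29 R=255
Round 2 (k=12): L=255 R=230
Round 3 (k=31): L=230 R=30
Round 4 (k=31): L=30 R=79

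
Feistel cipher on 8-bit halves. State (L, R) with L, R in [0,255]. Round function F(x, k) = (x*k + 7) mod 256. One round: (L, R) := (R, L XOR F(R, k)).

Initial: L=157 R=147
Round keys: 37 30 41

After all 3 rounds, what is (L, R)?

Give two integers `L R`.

Answer: 34 162

Derivation:
Round 1 (k=37): L=147 R=219
Round 2 (k=30): L=219 R=34
Round 3 (k=41): L=34 R=162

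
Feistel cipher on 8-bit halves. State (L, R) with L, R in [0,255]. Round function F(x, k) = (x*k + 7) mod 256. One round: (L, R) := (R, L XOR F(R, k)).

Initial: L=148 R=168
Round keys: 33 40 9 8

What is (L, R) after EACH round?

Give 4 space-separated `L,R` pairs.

Round 1 (k=33): L=168 R=59
Round 2 (k=40): L=59 R=151
Round 3 (k=9): L=151 R=109
Round 4 (k=8): L=109 R=248

Answer: 168,59 59,151 151,109 109,248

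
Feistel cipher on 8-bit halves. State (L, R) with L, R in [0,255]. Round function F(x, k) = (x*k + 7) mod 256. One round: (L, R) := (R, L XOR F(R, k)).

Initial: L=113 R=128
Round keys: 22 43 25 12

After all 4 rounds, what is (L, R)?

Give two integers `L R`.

Round 1 (k=22): L=128 R=118
Round 2 (k=43): L=118 R=89
Round 3 (k=25): L=89 R=206
Round 4 (k=12): L=206 R=246

Answer: 206 246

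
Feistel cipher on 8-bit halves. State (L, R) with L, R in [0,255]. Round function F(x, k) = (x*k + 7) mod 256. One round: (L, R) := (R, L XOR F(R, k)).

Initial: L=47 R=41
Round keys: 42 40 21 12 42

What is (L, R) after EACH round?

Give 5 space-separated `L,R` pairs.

Round 1 (k=42): L=41 R=238
Round 2 (k=40): L=238 R=30
Round 3 (k=21): L=30 R=147
Round 4 (k=12): L=147 R=245
Round 5 (k=42): L=245 R=170

Answer: 41,238 238,30 30,147 147,245 245,170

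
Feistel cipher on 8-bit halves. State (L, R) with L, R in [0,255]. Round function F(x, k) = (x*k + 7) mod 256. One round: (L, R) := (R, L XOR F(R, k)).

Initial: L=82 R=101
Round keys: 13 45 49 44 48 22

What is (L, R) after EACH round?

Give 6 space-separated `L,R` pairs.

Answer: 101,122 122,28 28,25 25,79 79,206 206,244

Derivation:
Round 1 (k=13): L=101 R=122
Round 2 (k=45): L=122 R=28
Round 3 (k=49): L=28 R=25
Round 4 (k=44): L=25 R=79
Round 5 (k=48): L=79 R=206
Round 6 (k=22): L=206 R=244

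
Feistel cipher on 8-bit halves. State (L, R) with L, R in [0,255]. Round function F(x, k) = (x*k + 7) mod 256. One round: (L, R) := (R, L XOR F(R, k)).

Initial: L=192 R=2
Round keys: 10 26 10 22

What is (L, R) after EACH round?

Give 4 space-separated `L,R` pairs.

Answer: 2,219 219,71 71,22 22,172

Derivation:
Round 1 (k=10): L=2 R=219
Round 2 (k=26): L=219 R=71
Round 3 (k=10): L=71 R=22
Round 4 (k=22): L=22 R=172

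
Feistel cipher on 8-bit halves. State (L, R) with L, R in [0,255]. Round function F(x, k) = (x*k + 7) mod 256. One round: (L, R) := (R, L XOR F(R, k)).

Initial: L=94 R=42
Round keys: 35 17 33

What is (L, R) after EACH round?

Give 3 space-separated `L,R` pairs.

Round 1 (k=35): L=42 R=155
Round 2 (k=17): L=155 R=120
Round 3 (k=33): L=120 R=228

Answer: 42,155 155,120 120,228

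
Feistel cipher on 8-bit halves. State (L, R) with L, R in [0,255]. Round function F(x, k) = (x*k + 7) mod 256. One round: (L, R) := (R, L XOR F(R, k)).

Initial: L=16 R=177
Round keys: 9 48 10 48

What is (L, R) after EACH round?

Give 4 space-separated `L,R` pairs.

Answer: 177,80 80,182 182,115 115,33

Derivation:
Round 1 (k=9): L=177 R=80
Round 2 (k=48): L=80 R=182
Round 3 (k=10): L=182 R=115
Round 4 (k=48): L=115 R=33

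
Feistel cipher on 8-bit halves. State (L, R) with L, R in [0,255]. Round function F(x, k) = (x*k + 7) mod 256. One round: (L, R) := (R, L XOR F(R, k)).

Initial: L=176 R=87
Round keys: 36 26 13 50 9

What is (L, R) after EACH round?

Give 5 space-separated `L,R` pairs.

Answer: 87,243 243,226 226,114 114,169 169,138

Derivation:
Round 1 (k=36): L=87 R=243
Round 2 (k=26): L=243 R=226
Round 3 (k=13): L=226 R=114
Round 4 (k=50): L=114 R=169
Round 5 (k=9): L=169 R=138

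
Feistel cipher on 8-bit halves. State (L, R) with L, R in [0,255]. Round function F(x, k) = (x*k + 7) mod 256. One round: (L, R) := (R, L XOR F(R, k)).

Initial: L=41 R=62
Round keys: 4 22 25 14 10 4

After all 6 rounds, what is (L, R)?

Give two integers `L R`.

Answer: 33 253

Derivation:
Round 1 (k=4): L=62 R=214
Round 2 (k=22): L=214 R=85
Round 3 (k=25): L=85 R=130
Round 4 (k=14): L=130 R=118
Round 5 (k=10): L=118 R=33
Round 6 (k=4): L=33 R=253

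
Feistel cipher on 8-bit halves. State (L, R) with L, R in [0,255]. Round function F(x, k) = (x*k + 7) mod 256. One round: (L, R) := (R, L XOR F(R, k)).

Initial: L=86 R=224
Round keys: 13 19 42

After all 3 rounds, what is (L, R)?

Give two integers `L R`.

Answer: 74 26

Derivation:
Round 1 (k=13): L=224 R=49
Round 2 (k=19): L=49 R=74
Round 3 (k=42): L=74 R=26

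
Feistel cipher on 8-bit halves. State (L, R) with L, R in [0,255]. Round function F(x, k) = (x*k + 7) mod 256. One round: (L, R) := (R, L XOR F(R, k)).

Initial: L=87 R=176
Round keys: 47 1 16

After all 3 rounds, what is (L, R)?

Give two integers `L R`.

Answer: 183 119

Derivation:
Round 1 (k=47): L=176 R=0
Round 2 (k=1): L=0 R=183
Round 3 (k=16): L=183 R=119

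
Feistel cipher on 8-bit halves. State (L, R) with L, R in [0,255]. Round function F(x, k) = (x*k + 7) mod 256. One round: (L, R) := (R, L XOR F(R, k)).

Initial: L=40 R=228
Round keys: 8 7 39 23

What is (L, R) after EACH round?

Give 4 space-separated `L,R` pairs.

Answer: 228,15 15,148 148,156 156,159

Derivation:
Round 1 (k=8): L=228 R=15
Round 2 (k=7): L=15 R=148
Round 3 (k=39): L=148 R=156
Round 4 (k=23): L=156 R=159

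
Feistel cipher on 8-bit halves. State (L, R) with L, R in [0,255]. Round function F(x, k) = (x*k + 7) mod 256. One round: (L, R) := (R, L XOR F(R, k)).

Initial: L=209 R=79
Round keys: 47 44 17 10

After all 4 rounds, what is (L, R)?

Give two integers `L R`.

Round 1 (k=47): L=79 R=89
Round 2 (k=44): L=89 R=28
Round 3 (k=17): L=28 R=186
Round 4 (k=10): L=186 R=87

Answer: 186 87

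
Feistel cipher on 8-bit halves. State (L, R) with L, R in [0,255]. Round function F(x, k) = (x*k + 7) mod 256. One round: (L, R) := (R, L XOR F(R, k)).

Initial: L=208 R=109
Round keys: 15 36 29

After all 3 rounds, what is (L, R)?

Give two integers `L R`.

Answer: 66 59

Derivation:
Round 1 (k=15): L=109 R=186
Round 2 (k=36): L=186 R=66
Round 3 (k=29): L=66 R=59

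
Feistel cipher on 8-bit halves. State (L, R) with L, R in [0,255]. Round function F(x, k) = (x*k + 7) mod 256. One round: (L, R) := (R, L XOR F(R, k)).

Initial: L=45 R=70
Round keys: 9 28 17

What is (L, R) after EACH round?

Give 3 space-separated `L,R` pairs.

Round 1 (k=9): L=70 R=80
Round 2 (k=28): L=80 R=129
Round 3 (k=17): L=129 R=200

Answer: 70,80 80,129 129,200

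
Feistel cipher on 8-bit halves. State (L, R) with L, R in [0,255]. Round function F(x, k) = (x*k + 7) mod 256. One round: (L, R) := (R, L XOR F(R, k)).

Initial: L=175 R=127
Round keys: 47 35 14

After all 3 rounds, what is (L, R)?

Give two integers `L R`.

Answer: 179 38

Derivation:
Round 1 (k=47): L=127 R=247
Round 2 (k=35): L=247 R=179
Round 3 (k=14): L=179 R=38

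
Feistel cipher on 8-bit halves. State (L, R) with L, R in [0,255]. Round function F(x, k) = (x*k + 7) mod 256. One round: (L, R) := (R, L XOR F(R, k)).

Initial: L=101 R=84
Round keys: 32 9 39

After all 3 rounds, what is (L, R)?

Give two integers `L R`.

Round 1 (k=32): L=84 R=226
Round 2 (k=9): L=226 R=173
Round 3 (k=39): L=173 R=128

Answer: 173 128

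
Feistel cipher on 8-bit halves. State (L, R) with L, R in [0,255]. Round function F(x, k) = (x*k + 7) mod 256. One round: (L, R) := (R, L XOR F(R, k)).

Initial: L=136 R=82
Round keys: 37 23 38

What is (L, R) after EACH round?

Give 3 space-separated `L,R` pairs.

Answer: 82,105 105,36 36,54

Derivation:
Round 1 (k=37): L=82 R=105
Round 2 (k=23): L=105 R=36
Round 3 (k=38): L=36 R=54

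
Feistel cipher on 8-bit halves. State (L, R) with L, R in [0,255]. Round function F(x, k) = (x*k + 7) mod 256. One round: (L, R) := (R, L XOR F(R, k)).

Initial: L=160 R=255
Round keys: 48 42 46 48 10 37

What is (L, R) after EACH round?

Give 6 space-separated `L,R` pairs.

Round 1 (k=48): L=255 R=119
Round 2 (k=42): L=119 R=114
Round 3 (k=46): L=114 R=244
Round 4 (k=48): L=244 R=181
Round 5 (k=10): L=181 R=237
Round 6 (k=37): L=237 R=253

Answer: 255,119 119,114 114,244 244,181 181,237 237,253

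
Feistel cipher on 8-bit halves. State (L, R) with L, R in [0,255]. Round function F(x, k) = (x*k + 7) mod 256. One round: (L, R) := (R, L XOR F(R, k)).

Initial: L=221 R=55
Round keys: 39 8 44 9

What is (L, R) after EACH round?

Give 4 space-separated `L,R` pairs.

Round 1 (k=39): L=55 R=181
Round 2 (k=8): L=181 R=152
Round 3 (k=44): L=152 R=146
Round 4 (k=9): L=146 R=177

Answer: 55,181 181,152 152,146 146,177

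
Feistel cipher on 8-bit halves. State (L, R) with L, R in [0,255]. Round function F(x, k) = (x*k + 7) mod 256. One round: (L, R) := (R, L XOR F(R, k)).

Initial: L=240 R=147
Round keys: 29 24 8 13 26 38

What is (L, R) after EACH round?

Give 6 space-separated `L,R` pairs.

Round 1 (k=29): L=147 R=94
Round 2 (k=24): L=94 R=68
Round 3 (k=8): L=68 R=121
Round 4 (k=13): L=121 R=104
Round 5 (k=26): L=104 R=238
Round 6 (k=38): L=238 R=51

Answer: 147,94 94,68 68,121 121,104 104,238 238,51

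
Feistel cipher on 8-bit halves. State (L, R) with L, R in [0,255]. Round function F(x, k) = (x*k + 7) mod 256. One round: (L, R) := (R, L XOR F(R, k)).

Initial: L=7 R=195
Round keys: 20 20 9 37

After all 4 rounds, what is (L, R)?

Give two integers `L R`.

Answer: 127 246

Derivation:
Round 1 (k=20): L=195 R=68
Round 2 (k=20): L=68 R=148
Round 3 (k=9): L=148 R=127
Round 4 (k=37): L=127 R=246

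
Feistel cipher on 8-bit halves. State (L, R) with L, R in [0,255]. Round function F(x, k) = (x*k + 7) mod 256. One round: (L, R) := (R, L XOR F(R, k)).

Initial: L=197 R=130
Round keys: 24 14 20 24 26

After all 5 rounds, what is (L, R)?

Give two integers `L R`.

Answer: 30 250

Derivation:
Round 1 (k=24): L=130 R=242
Round 2 (k=14): L=242 R=193
Round 3 (k=20): L=193 R=233
Round 4 (k=24): L=233 R=30
Round 5 (k=26): L=30 R=250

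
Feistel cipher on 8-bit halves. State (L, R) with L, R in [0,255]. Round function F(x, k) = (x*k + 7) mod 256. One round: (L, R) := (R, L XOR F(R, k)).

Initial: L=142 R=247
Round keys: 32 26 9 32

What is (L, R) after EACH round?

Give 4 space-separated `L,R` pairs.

Round 1 (k=32): L=247 R=105
Round 2 (k=26): L=105 R=70
Round 3 (k=9): L=70 R=20
Round 4 (k=32): L=20 R=193

Answer: 247,105 105,70 70,20 20,193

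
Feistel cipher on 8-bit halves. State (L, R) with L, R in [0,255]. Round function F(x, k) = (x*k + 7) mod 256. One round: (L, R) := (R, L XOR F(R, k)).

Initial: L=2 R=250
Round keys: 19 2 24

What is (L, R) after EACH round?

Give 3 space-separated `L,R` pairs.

Round 1 (k=19): L=250 R=151
Round 2 (k=2): L=151 R=207
Round 3 (k=24): L=207 R=248

Answer: 250,151 151,207 207,248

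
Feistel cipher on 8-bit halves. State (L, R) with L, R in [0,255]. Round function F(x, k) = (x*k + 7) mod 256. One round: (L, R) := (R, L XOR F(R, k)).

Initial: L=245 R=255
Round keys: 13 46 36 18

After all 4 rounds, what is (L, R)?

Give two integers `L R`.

Answer: 208 225

Derivation:
Round 1 (k=13): L=255 R=15
Round 2 (k=46): L=15 R=70
Round 3 (k=36): L=70 R=208
Round 4 (k=18): L=208 R=225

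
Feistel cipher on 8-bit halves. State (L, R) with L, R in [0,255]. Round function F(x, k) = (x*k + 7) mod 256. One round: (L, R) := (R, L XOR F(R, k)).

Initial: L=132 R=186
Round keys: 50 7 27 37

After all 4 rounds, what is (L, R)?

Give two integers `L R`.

Round 1 (k=50): L=186 R=223
Round 2 (k=7): L=223 R=154
Round 3 (k=27): L=154 R=154
Round 4 (k=37): L=154 R=211

Answer: 154 211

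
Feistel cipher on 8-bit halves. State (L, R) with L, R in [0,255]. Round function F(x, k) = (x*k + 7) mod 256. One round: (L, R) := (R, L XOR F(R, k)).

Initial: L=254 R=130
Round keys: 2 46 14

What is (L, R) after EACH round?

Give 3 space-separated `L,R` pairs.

Answer: 130,245 245,143 143,44

Derivation:
Round 1 (k=2): L=130 R=245
Round 2 (k=46): L=245 R=143
Round 3 (k=14): L=143 R=44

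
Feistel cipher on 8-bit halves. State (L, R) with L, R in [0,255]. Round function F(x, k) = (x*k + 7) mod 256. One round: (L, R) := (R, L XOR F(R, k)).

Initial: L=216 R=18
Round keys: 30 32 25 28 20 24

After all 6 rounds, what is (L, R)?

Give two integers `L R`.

Round 1 (k=30): L=18 R=251
Round 2 (k=32): L=251 R=117
Round 3 (k=25): L=117 R=143
Round 4 (k=28): L=143 R=222
Round 5 (k=20): L=222 R=208
Round 6 (k=24): L=208 R=89

Answer: 208 89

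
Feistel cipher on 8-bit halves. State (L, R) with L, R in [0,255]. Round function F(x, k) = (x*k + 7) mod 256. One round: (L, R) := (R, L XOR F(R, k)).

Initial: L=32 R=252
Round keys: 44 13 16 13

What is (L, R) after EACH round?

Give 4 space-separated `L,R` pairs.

Round 1 (k=44): L=252 R=119
Round 2 (k=13): L=119 R=238
Round 3 (k=16): L=238 R=144
Round 4 (k=13): L=144 R=185

Answer: 252,119 119,238 238,144 144,185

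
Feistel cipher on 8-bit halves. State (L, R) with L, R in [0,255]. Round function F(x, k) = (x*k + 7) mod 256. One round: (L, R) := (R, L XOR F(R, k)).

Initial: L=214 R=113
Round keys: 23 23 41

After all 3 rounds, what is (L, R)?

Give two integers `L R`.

Answer: 62 13

Derivation:
Round 1 (k=23): L=113 R=248
Round 2 (k=23): L=248 R=62
Round 3 (k=41): L=62 R=13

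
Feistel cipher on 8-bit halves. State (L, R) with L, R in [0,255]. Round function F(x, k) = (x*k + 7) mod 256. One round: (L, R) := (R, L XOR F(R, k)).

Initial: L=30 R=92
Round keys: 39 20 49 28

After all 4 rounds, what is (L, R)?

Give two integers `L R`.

Answer: 91 12

Derivation:
Round 1 (k=39): L=92 R=21
Round 2 (k=20): L=21 R=247
Round 3 (k=49): L=247 R=91
Round 4 (k=28): L=91 R=12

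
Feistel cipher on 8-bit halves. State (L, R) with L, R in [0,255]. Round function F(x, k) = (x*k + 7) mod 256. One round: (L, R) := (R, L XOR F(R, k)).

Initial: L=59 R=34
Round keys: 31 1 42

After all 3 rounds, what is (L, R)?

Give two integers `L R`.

Answer: 7 51

Derivation:
Round 1 (k=31): L=34 R=30
Round 2 (k=1): L=30 R=7
Round 3 (k=42): L=7 R=51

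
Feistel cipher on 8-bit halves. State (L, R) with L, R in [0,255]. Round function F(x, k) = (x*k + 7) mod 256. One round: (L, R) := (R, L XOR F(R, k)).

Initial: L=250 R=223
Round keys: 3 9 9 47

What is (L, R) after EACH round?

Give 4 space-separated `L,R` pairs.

Answer: 223,94 94,138 138,191 191,146

Derivation:
Round 1 (k=3): L=223 R=94
Round 2 (k=9): L=94 R=138
Round 3 (k=9): L=138 R=191
Round 4 (k=47): L=191 R=146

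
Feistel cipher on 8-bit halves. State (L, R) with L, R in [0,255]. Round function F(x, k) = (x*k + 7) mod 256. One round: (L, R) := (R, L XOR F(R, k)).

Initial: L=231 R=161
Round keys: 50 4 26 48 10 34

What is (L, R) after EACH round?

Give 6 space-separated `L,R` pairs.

Answer: 161,158 158,222 222,13 13,169 169,172 172,118

Derivation:
Round 1 (k=50): L=161 R=158
Round 2 (k=4): L=158 R=222
Round 3 (k=26): L=222 R=13
Round 4 (k=48): L=13 R=169
Round 5 (k=10): L=169 R=172
Round 6 (k=34): L=172 R=118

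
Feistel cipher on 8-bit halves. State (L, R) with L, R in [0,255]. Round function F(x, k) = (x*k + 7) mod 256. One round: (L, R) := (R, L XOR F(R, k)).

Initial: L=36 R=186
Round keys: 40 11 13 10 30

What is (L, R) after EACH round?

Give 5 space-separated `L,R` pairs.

Round 1 (k=40): L=186 R=51
Round 2 (k=11): L=51 R=130
Round 3 (k=13): L=130 R=146
Round 4 (k=10): L=146 R=57
Round 5 (k=30): L=57 R=39

Answer: 186,51 51,130 130,146 146,57 57,39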